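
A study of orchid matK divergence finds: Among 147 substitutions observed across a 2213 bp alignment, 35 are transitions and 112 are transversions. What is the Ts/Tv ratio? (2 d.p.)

R = 35/112 = 0.3125 ≈ 0.31 (to 2 d.p.).

0.31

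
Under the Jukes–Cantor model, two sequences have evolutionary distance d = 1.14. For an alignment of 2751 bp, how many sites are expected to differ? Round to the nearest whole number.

Invert JC69: p = (3/4)(1 − e^(−4d/3)) = 0.75 × (1 − e^(-1.52)) = 0.75 × (1 − 0.218712) = 0.585966.
Expected differing sites = pL ≈ 0.585966 × 2751 = 1611.992466 ≈ 1612.

1612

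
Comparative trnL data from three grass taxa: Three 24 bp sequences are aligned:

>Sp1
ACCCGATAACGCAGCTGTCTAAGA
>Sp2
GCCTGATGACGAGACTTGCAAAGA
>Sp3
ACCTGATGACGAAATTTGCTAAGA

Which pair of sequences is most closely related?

Sp1–Sp2: 9/24 differ, p = 0.375, d = 0.520.
Sp1–Sp3: 7/24 differ, p = 0.292, d = 0.369.
Sp2–Sp3: 4/24 differ, p = 0.167, d = 0.188.
The smallest distance is between Sp2 and Sp3.

Sp2 and Sp3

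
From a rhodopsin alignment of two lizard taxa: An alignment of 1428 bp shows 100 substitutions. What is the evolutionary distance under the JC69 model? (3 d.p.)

p = 100/1428 ≈ 0.070028.
d = −(3/4) ln(1 − 4p/3) = −0.75 ln(1 − 0.093371) = −0.75 ln(0.906629)
  = −0.75 × (-0.098022) = 0.073517 substitutions/site.

0.074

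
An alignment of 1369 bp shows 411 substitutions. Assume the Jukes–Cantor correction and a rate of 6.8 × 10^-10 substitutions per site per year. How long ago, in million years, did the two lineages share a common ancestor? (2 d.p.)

281.97

p = 411/1369 ≈ 0.300219.
d = −(3/4) ln(1 − 4p/3) = −0.75 ln(1 − 0.400292) = −0.75 ln(0.599708)
  = −0.75 × (-0.511312) = 0.383484 substitutions/site.
Under a molecular clock d = 2μt, so t = d/(2μ) = 0.383484 / (2 × 6.8 × 10^-10) = 281.97 million years.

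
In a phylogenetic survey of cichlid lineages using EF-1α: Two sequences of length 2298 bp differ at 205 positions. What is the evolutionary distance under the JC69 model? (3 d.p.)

0.095

p = 205/2298 ≈ 0.089208.
d = −(3/4) ln(1 − 4p/3) = −0.75 ln(1 − 0.118944) = −0.75 ln(0.881056)
  = −0.75 × (-0.126634) = 0.094976 substitutions/site.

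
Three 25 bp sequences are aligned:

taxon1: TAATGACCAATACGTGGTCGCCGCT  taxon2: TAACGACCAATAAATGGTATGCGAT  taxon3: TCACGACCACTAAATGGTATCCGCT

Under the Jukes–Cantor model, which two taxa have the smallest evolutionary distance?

taxon1–taxon2: 7/25 differ, p = 0.280, d = 0.351.
taxon1–taxon3: 7/25 differ, p = 0.280, d = 0.351.
taxon2–taxon3: 4/25 differ, p = 0.160, d = 0.180.
The smallest distance is between taxon2 and taxon3.

taxon2 and taxon3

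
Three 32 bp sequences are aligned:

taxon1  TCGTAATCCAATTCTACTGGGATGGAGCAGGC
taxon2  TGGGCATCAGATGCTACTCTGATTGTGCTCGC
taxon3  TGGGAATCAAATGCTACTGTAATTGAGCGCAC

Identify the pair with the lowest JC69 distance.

taxon1–taxon2: 12/32 differ, p = 0.375, d = 0.520.
taxon1–taxon3: 10/32 differ, p = 0.313, d = 0.404.
taxon2–taxon3: 7/32 differ, p = 0.219, d = 0.259.
The smallest distance is between taxon2 and taxon3.

taxon2 and taxon3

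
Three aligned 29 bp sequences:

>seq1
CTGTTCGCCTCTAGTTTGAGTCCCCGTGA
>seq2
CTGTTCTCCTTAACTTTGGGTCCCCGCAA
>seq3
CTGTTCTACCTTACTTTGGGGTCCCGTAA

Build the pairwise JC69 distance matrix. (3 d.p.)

seq1–seq2: 7/29 sites differ → p ≈ 0.241379, d = −0.75 ln(1 − 0.321839) = 0.291278 ≈ 0.291.
seq1–seq3: 9/29 sites differ → p ≈ 0.310345, d = −0.75 ln(1 − 0.413793) = 0.400562 ≈ 0.401.
seq2–seq3: 6/29 sites differ → p ≈ 0.206897, d = −0.75 ln(1 − 0.275863) = 0.242081 ≈ 0.242.

d(seq1,seq2) = 0.291, d(seq1,seq3) = 0.401, d(seq2,seq3) = 0.242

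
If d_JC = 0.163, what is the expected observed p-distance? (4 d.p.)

0.1465

p = (3/4)(1 − e^(−4d/3)) = 0.75 × (1 − e^(-0.217333)) = 0.75 × (1 − 0.804662) = 0.146504.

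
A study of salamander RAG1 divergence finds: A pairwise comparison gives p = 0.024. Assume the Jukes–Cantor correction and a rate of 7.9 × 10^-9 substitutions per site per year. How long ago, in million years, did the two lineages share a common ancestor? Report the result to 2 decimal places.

d = −(3/4) ln(1 − 4p/3) = −0.75 ln(1 − 0.032) = −0.75 ln(0.968)
  = −0.75 × (-0.032523) = 0.024392 substitutions/site.
Under a molecular clock d = 2μt, so t = d/(2μ) = 0.024392 / (2 × 7.9 × 10^-9) = 1.54 million years.

1.54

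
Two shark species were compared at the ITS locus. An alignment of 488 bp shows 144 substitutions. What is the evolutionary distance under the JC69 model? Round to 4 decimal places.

0.3750

p = 144/488 ≈ 0.295082.
d = −(3/4) ln(1 − 4p/3) = −0.75 ln(1 − 0.393443) = −0.75 ln(0.606557)
  = −0.75 × (-0.499957) = 0.374968 substitutions/site.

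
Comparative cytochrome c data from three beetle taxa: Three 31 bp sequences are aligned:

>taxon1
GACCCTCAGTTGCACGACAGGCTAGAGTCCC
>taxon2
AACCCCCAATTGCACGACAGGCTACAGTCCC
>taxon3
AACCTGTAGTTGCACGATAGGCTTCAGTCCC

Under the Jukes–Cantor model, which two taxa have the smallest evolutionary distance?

taxon1 and taxon2

taxon1–taxon2: 4/31 differ, p = 0.129, d = 0.142.
taxon1–taxon3: 7/31 differ, p = 0.226, d = 0.269.
taxon2–taxon3: 6/31 differ, p = 0.194, d = 0.224.
The smallest distance is between taxon1 and taxon2.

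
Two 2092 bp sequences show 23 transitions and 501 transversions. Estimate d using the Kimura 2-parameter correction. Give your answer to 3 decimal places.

P = 23/2092 ≈ 0.010994 and Q = 501/2092 ≈ 0.239484.
Under the Kimura two-parameter model, d = −½ ln(1 − 2P − Q) − ¼ ln(1 − 2Q).
1 − 2P − Q = 0.738528, giving −½ ln(0.738528) = 0.151548.
1 − 2Q = 0.521032, giving −¼ ln(0.521032) = 0.162986.
d = 0.151548 + 0.162986 = 0.314534.

0.315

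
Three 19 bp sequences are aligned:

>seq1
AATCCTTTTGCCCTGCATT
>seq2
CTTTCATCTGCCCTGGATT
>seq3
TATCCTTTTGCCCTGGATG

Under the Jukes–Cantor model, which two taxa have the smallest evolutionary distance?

seq1 and seq3

seq1–seq2: 6/19 differ, p = 0.316, d = 0.410.
seq1–seq3: 3/19 differ, p = 0.158, d = 0.177.
seq2–seq3: 6/19 differ, p = 0.316, d = 0.410.
The smallest distance is between seq1 and seq3.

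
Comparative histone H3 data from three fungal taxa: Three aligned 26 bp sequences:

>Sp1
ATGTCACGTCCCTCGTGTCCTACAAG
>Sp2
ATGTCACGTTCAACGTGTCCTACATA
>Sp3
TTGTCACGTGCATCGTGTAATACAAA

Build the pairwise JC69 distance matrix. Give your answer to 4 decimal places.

d(Sp1,Sp2) = 0.2222, d(Sp1,Sp3) = 0.2758, d(Sp2,Sp3) = 0.2758

Sp1–Sp2: 5/26 sites differ → p ≈ 0.192308, d = −0.75 ln(1 − 0.256411) = 0.222200 ≈ 0.2222.
Sp1–Sp3: 6/26 sites differ → p ≈ 0.230769, d = −0.75 ln(1 − 0.307692) = 0.275793 ≈ 0.2758.
Sp2–Sp3: 6/26 sites differ → p ≈ 0.230769, d = −0.75 ln(1 − 0.307692) = 0.275793 ≈ 0.2758.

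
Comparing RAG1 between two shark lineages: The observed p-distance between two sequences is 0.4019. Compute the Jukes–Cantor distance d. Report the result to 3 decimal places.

d = −(3/4) ln(1 − 4p/3) = −0.75 ln(1 − 0.535867) = −0.75 ln(0.464133)
  = −0.75 × (-0.767584) = 0.575688 substitutions/site.

0.576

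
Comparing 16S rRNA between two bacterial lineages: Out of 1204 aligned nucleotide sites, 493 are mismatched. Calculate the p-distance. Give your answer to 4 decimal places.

0.4095

p = 493/1204 = 0.409468… ≈ 0.4095 (to 4 d.p.).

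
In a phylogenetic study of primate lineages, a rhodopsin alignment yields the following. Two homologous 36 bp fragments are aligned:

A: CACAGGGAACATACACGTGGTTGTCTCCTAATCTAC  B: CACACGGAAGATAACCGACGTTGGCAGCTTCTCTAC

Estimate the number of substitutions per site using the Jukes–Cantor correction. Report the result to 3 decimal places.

The sequences differ at 11 of 36 sites, so p = 11/36 ≈ 0.305556.
d = −(3/4) ln(1 − 4p/3) = −0.75 ln(1 − 0.407408) = −0.75 ln(0.592592)
  = −0.75 × (-0.523249) = 0.392437 substitutions/site.

0.392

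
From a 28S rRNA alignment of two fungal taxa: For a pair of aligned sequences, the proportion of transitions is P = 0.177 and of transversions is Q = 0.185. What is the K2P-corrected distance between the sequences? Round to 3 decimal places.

0.503

Under the Kimura two-parameter model, d = −½ ln(1 − 2P − Q) − ¼ ln(1 − 2Q).
1 − 2P − Q = 0.461, giving −½ ln(0.461) = 0.387179.
1 − 2Q = 0.63, giving −¼ ln(0.63) = 0.115509.
d = 0.387179 + 0.115509 = 0.502688.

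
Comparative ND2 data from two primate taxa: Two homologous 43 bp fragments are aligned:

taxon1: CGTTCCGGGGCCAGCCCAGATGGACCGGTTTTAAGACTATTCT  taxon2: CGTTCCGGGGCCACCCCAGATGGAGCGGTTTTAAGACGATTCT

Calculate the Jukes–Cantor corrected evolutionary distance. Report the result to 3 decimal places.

0.073

The sequences differ at 3 of 43 sites (14, 25, 38), so p = 3/43 ≈ 0.069767.
d = −(3/4) ln(1 − 4p/3) = −0.75 ln(1 − 0.093023) = −0.75 ln(0.906977)
  = −0.75 × (-0.097638) = 0.073229 substitutions/site.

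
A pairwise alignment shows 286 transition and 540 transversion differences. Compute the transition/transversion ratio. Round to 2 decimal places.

0.53

R = 286/540 = 0.529629… ≈ 0.53 (to 2 d.p.).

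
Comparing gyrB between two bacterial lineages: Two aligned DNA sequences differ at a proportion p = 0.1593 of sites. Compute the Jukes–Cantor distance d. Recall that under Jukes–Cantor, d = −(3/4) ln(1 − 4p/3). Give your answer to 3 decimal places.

d = −(3/4) ln(1 − 4p/3) = −0.75 ln(1 − 0.2124) = −0.75 ln(0.7876)
  = −0.75 × (-0.238765) = 0.179074 substitutions/site.

0.179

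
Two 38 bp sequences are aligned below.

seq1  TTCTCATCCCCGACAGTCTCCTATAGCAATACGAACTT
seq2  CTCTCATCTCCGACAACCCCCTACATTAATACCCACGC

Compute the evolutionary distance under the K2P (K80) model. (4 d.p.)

0.4327

Of 38 sites, 8 differences are transitions and 4 are transversions, so P = 8/38 ≈ 0.210526 and Q = 4/38 ≈ 0.105263.
Under the Kimura two-parameter model, d = −½ ln(1 − 2P − Q) − ¼ ln(1 − 2Q).
1 − 2P − Q = 0.473685, giving −½ ln(0.473685) = 0.373606.
1 − 2Q = 0.789474, giving −¼ ln(0.789474) = 0.059097.
d = 0.373606 + 0.059097 = 0.432703.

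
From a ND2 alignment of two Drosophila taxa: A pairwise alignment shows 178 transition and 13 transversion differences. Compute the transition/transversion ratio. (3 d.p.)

13.692

R = 178/13 = 13.692307… ≈ 13.692 (to 3 d.p.).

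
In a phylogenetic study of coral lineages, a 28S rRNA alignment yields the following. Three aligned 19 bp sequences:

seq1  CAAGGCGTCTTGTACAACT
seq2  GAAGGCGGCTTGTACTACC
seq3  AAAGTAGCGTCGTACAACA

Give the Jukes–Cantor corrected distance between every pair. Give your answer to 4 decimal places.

d(seq1,seq2) = 0.2471, d(seq1,seq3) = 0.5068, d(seq2,seq3) = 0.6181

seq1–seq2: 4/19 sites differ → p ≈ 0.210526, d = −0.75 ln(1 − 0.280701) = 0.247109 ≈ 0.2471.
seq1–seq3: 7/19 sites differ → p ≈ 0.368421, d = −0.75 ln(1 − 0.491228) = 0.506816 ≈ 0.5068.
seq2–seq3: 8/19 sites differ → p ≈ 0.421053, d = −0.75 ln(1 − 0.561404) = 0.618132 ≈ 0.6181.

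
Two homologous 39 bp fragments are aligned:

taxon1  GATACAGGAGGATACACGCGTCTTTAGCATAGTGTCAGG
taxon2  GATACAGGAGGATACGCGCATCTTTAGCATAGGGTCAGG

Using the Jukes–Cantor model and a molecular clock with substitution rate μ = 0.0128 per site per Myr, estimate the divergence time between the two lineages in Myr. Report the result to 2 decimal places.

3.17

The sequences differ at 3 of 39 sites (16, 20, 33), so p = 3/39 ≈ 0.076923.
d = −(3/4) ln(1 − 4p/3) = −0.75 ln(1 − 0.102564) = −0.75 ln(0.897436)
  = −0.75 × (-0.108213) = 0.081160 substitutions/site.
Under a molecular clock d = 2μt, so t = d/(2μ) = 0.081160 / (2 × 0.0128) = 3.17 Myr.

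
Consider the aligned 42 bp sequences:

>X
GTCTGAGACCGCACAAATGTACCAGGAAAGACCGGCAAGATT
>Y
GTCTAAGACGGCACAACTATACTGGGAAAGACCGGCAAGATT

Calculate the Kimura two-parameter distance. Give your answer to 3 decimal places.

0.161

Of 42 sites, 4 differences are transitions and 2 are transversions, so P = 4/42 ≈ 0.095238 and Q = 2/42 ≈ 0.047619.
Under the Kimura two-parameter model, d = −½ ln(1 − 2P − Q) − ¼ ln(1 − 2Q).
1 − 2P − Q = 0.761905, giving −½ ln(0.761905) = 0.135967.
1 − 2Q = 0.904762, giving −¼ ln(0.904762) = 0.025021.
d = 0.135967 + 0.025021 = 0.160988.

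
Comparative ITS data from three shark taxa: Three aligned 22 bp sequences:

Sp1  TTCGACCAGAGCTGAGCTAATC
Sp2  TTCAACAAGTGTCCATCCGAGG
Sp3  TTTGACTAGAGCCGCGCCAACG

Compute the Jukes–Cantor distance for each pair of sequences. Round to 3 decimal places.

Sp1–Sp2: 11/22 sites differ → p = 0.5, d = −0.75 ln(1 − 0.666667) = 0.823960 ≈ 0.824.
Sp1–Sp3: 7/22 sites differ → p ≈ 0.318182, d = −0.75 ln(1 − 0.424243) = 0.414052 ≈ 0.414.
Sp2–Sp3: 10/22 sites differ → p ≈ 0.454545, d = −0.75 ln(1 − 0.60606) = 0.698667 ≈ 0.699.

d(Sp1,Sp2) = 0.824, d(Sp1,Sp3) = 0.414, d(Sp2,Sp3) = 0.699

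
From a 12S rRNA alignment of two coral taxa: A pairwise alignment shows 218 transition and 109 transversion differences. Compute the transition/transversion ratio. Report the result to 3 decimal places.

R = 218/109 = 2.000.

2.000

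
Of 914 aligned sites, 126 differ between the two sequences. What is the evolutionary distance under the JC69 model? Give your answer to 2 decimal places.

0.15

p = 126/914 ≈ 0.137856.
d = −(3/4) ln(1 − 4p/3) = −0.75 ln(1 − 0.183808) = −0.75 ln(0.816192)
  = −0.75 × (-0.203106) = 0.152330 substitutions/site.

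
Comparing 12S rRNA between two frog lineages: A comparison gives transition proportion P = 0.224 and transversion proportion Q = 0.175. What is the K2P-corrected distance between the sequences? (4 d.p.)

Under the Kimura two-parameter model, d = −½ ln(1 − 2P − Q) − ¼ ln(1 − 2Q).
1 − 2P − Q = 0.377, giving −½ ln(0.377) = 0.487755.
1 − 2Q = 0.65, giving −¼ ln(0.65) = 0.107696.
d = 0.487755 + 0.107696 = 0.595451.

0.5955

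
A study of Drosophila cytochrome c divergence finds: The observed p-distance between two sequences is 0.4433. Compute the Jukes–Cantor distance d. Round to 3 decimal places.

d = −(3/4) ln(1 − 4p/3) = −0.75 ln(1 − 0.591067) = −0.75 ln(0.408933)
  = −0.75 × (-0.894204) = 0.670653 substitutions/site.

0.671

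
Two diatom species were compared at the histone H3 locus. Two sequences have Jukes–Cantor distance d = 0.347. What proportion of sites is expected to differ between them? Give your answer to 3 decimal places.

p = (3/4)(1 − e^(−4d/3)) = 0.75 × (1 − e^(-0.462667)) = 0.75 × (1 − 0.629602) = 0.277799.

0.278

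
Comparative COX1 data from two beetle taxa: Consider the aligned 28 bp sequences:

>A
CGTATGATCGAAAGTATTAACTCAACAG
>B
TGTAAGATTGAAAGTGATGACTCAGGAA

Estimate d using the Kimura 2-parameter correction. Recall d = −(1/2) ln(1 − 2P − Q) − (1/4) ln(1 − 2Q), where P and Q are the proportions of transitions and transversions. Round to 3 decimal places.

0.444

Of 28 sites, 6 differences are transitions and 3 are transversions, so P = 6/28 ≈ 0.214286 and Q = 3/28 ≈ 0.107143.
Under the Kimura two-parameter model, d = −½ ln(1 − 2P − Q) − ¼ ln(1 − 2Q).
1 − 2P − Q = 0.464285, giving −½ ln(0.464285) = 0.383628.
1 − 2Q = 0.785714, giving −¼ ln(0.785714) = 0.060291.
d = 0.383628 + 0.060291 = 0.443919.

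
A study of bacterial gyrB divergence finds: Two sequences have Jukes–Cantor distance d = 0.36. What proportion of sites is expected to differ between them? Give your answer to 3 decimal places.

0.286

p = (3/4)(1 − e^(−4d/3)) = 0.75 × (1 − e^(-0.48)) = 0.75 × (1 − 0.618783) = 0.285913.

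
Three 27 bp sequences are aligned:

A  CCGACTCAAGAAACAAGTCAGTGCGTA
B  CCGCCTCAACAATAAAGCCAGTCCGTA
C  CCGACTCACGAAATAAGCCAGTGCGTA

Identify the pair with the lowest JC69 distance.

A–B: 6/27 differ, p = 0.222, d = 0.264.
A–C: 3/27 differ, p = 0.111, d = 0.120.
B–C: 6/27 differ, p = 0.222, d = 0.264.
The smallest distance is between A and C.

A and C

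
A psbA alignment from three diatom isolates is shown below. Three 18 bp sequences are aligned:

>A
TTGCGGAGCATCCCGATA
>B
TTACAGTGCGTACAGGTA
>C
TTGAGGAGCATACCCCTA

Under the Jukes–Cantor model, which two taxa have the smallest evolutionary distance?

A and C

A–B: 7/18 differ, p = 0.389, d = 0.548.
A–C: 4/18 differ, p = 0.222, d = 0.264.
B–C: 8/18 differ, p = 0.444, d = 0.673.
The smallest distance is between A and C.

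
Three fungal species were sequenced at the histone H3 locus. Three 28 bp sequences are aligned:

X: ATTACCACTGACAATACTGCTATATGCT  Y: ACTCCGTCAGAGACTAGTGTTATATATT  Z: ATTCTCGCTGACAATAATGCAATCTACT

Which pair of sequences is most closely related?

X and Z

X–Y: 11/28 differ, p = 0.393, d = 0.556.
X–Z: 7/28 differ, p = 0.250, d = 0.304.
Y–Z: 12/28 differ, p = 0.429, d = 0.635.
The smallest distance is between X and Z.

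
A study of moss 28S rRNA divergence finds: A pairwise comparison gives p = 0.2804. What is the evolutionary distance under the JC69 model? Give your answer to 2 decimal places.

d = −(3/4) ln(1 − 4p/3) = −0.75 ln(1 − 0.373867) = −0.75 ln(0.626133)
  = −0.75 × (-0.468192) = 0.351144 substitutions/site.

0.35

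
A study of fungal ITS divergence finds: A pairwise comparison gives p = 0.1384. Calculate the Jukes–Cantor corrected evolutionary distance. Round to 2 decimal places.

d = −(3/4) ln(1 − 4p/3) = −0.75 ln(1 − 0.184533) = −0.75 ln(0.815467)
  = −0.75 × (-0.203994) = 0.152996 substitutions/site.

0.15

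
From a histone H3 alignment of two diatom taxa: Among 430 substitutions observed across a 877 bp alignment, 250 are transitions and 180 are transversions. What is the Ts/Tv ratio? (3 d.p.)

R = 250/180 = 1.388888… ≈ 1.389 (to 3 d.p.).

1.389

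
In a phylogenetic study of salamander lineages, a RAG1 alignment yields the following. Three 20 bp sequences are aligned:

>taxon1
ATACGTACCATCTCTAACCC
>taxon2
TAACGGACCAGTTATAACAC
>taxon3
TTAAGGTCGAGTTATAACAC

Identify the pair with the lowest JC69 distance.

taxon2 and taxon3

taxon1–taxon2: 7/20 differ, p = 0.350, d = 0.471.
taxon1–taxon3: 9/20 differ, p = 0.450, d = 0.687.
taxon2–taxon3: 4/20 differ, p = 0.200, d = 0.233.
The smallest distance is between taxon2 and taxon3.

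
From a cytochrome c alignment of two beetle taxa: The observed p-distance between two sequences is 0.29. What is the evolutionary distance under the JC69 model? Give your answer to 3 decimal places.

0.367

d = −(3/4) ln(1 − 4p/3) = −0.75 ln(1 − 0.386667) = −0.75 ln(0.613333)
  = −0.75 × (-0.488847) = 0.366635 substitutions/site.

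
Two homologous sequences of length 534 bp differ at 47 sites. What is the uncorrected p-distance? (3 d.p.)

p = 47/534 = 0.088014… ≈ 0.088 (to 3 d.p.).

0.088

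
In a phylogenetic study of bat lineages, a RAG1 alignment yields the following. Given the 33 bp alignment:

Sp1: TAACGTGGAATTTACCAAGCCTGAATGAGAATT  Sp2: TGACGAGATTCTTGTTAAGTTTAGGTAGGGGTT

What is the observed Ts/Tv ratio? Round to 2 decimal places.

5.00

Transitions are A↔G and C↔T; transversions are all other mismatches.
Transitions: 15. Transversions: 3.
R = 15/3 = 5.00.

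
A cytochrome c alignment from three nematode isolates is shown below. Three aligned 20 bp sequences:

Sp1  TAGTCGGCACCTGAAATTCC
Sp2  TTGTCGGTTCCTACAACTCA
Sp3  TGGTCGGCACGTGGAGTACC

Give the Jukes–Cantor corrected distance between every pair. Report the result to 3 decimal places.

d(Sp1,Sp2) = 0.471, d(Sp1,Sp3) = 0.304, d(Sp2,Sp3) = 0.824

Sp1–Sp2: 7/20 sites differ → p = 0.35, d = −0.75 ln(1 − 0.466667) = 0.471457 ≈ 0.471.
Sp1–Sp3: 5/20 sites differ → p = 0.25, d = −0.75 ln(1 − 0.333333) = 0.304098 ≈ 0.304.
Sp2–Sp3: 10/20 sites differ → p = 0.5, d = −0.75 ln(1 − 0.666667) = 0.823960 ≈ 0.824.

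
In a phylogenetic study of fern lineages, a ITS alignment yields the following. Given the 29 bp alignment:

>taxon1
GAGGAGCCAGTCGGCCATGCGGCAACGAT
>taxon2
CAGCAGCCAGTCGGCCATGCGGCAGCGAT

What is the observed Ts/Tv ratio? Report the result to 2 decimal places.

Transitions are A↔G and C↔T; transversions are all other mismatches.
Transitions: 1. Transversions: 2.
R = 1/2 = 0.50.

0.50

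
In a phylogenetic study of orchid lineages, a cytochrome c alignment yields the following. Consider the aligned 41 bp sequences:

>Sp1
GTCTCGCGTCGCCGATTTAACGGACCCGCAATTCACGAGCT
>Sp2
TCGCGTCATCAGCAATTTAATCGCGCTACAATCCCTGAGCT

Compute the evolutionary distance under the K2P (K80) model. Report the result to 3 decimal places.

Of 41 sites, 10 differences are transitions and 9 are transversions, so P = 10/41 ≈ 0.243902 and Q = 9/41 ≈ 0.219512.
Under the Kimura two-parameter model, d = −½ ln(1 − 2P − Q) − ¼ ln(1 − 2Q).
1 − 2P − Q = 0.292684, giving −½ ln(0.292684) = 0.614331.
1 − 2Q = 0.560976, giving −¼ ln(0.560976) = 0.144519.
d = 0.614331 + 0.144519 = 0.758850.

0.759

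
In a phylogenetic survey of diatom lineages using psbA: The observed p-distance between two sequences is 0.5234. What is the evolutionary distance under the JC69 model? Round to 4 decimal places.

d = −(3/4) ln(1 − 4p/3) = −0.75 ln(1 − 0.697867) = −0.75 ln(0.302133)
  = −0.75 × (-1.196888) = 0.897666 substitutions/site.

0.8977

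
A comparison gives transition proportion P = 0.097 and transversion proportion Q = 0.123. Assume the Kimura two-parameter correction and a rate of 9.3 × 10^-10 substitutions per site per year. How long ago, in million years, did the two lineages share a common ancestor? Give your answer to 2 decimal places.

140.44

Under the Kimura two-parameter model, d = −½ ln(1 − 2P − Q) − ¼ ln(1 − 2Q).
1 − 2P − Q = 0.683, giving −½ ln(0.683) = 0.190630.
1 − 2Q = 0.754, giving −¼ ln(0.754) = 0.070591.
d = 0.190630 + 0.070591 = 0.261221.
Under a molecular clock d = 2μt, so t = d/(2μ) = 0.261221 / (2 × 9.3 × 10^-10) = 140.44 million years.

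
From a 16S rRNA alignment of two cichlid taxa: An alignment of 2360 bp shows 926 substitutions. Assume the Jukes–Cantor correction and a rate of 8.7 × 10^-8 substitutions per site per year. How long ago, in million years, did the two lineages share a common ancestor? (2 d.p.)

p = 926/2360 ≈ 0.392373.
d = −(3/4) ln(1 − 4p/3) = −0.75 ln(1 − 0.523164) = −0.75 ln(0.476836)
  = −0.75 × (-0.740583) = 0.555437 substitutions/site.
Under a molecular clock d = 2μt, so t = d/(2μ) = 0.555437 / (2 × 8.7 × 10^-8) = 3.19 million years.

3.19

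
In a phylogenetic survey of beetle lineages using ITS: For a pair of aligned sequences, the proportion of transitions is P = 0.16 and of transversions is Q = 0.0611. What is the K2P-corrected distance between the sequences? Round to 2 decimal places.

0.27

Under the Kimura two-parameter model, d = −½ ln(1 − 2P − Q) − ¼ ln(1 − 2Q).
1 − 2P − Q = 0.6189, giving −½ ln(0.6189) = 0.239906.
1 − 2Q = 0.8778, giving −¼ ln(0.8778) = 0.032584.
d = 0.239906 + 0.032584 = 0.272490.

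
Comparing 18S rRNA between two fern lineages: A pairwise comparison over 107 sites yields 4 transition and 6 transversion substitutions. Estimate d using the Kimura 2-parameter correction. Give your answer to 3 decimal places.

0.100

P = 4/107 ≈ 0.037383 and Q = 6/107 ≈ 0.056075.
Under the Kimura two-parameter model, d = −½ ln(1 − 2P − Q) − ¼ ln(1 − 2Q).
1 − 2P − Q = 0.869159, giving −½ ln(0.869159) = 0.070115.
1 − 2Q = 0.88785, giving −¼ ln(0.88785) = 0.029738.
d = 0.070115 + 0.029738 = 0.099853.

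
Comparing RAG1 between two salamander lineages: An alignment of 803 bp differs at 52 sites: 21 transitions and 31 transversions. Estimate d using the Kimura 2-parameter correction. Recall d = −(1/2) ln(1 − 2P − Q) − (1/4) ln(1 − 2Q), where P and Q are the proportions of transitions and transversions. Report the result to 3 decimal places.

0.068

P = 21/803 ≈ 0.026152 and Q = 31/803 ≈ 0.038605.
Under the Kimura two-parameter model, d = −½ ln(1 − 2P − Q) − ¼ ln(1 − 2Q).
1 − 2P − Q = 0.909091, giving −½ ln(0.909091) = 0.047655.
1 − 2Q = 0.92279, giving −¼ ln(0.92279) = 0.020088.
d = 0.047655 + 0.020088 = 0.067743.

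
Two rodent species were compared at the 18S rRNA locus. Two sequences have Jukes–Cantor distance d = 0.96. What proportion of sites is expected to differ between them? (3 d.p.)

0.541

p = (3/4)(1 − e^(−4d/3)) = 0.75 × (1 − e^(-1.28)) = 0.75 × (1 − 0.278037) = 0.541472.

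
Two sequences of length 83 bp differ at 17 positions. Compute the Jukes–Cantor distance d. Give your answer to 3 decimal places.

0.239

p = 17/83 ≈ 0.204819.
d = −(3/4) ln(1 − 4p/3) = −0.75 ln(1 − 0.273092) = −0.75 ln(0.726908)
  = −0.75 × (-0.318955) = 0.239216 substitutions/site.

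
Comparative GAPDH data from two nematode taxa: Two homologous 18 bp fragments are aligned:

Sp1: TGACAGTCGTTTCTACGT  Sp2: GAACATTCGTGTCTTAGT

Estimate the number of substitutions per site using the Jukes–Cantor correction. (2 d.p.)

The sequences differ at 6 of 18 sites (1, 2, 6, 11, 15, 16), so p = 6/18 ≈ 0.333333.
d = −(3/4) ln(1 − 4p/3) = −0.75 ln(1 − 0.444444) = −0.75 ln(0.555556)
  = −0.75 × (-0.587786) = 0.440840 substitutions/site.

0.44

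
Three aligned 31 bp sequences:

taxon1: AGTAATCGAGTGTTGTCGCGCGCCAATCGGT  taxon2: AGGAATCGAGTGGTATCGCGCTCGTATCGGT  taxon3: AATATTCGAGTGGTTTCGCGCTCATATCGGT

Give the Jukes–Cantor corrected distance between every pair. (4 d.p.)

taxon1–taxon2: 6/31 sites differ → p ≈ 0.193548, d = −0.75 ln(1 − 0.258064) = 0.223869 ≈ 0.2239.
taxon1–taxon3: 7/31 sites differ → p ≈ 0.225806, d = −0.75 ln(1 − 0.301075) = 0.268659 ≈ 0.2687.
taxon2–taxon3: 5/31 sites differ → p ≈ 0.16129, d = −0.75 ln(1 − 0.215053) = 0.181604 ≈ 0.1816.

d(taxon1,taxon2) = 0.2239, d(taxon1,taxon3) = 0.2687, d(taxon2,taxon3) = 0.1816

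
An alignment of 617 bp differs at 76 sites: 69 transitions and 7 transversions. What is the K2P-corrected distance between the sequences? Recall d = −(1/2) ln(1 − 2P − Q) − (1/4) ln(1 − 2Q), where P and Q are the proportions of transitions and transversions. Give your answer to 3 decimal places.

P = 69/617 ≈ 0.111831 and Q = 7/617 ≈ 0.011345.
Under the Kimura two-parameter model, d = −½ ln(1 − 2P − Q) − ¼ ln(1 − 2Q).
1 − 2P − Q = 0.764993, giving −½ ln(0.764993) = 0.133944.
1 − 2Q = 0.97731, giving −¼ ln(0.97731) = 0.005738.
d = 0.133944 + 0.005738 = 0.139682.

0.140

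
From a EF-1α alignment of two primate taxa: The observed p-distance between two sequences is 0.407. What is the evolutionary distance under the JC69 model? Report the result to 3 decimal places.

d = −(3/4) ln(1 − 4p/3) = −0.75 ln(1 − 0.542667) = −0.75 ln(0.457333)
  = −0.75 × (-0.782343) = 0.586757 substitutions/site.

0.587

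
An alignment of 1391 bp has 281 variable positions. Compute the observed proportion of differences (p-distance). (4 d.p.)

p = 281/1391 = 0.202012… ≈ 0.2020 (to 4 d.p.).

0.2020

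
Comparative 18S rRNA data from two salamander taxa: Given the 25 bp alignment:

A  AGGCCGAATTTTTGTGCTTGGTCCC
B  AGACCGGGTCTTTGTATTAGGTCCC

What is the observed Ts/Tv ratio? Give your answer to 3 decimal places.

6.000

Transitions are A↔G and C↔T; transversions are all other mismatches.
Transitions: 6. Transversions: 1.
R = 6/1 = 6.000.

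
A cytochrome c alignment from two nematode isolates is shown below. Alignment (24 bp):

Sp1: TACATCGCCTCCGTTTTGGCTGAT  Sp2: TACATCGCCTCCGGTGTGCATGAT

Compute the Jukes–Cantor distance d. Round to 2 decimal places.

The sequences differ at 4 of 24 sites (14, 16, 19, 20), so p = 4/24 ≈ 0.166667.
d = −(3/4) ln(1 − 4p/3) = −0.75 ln(1 − 0.222223) = −0.75 ln(0.777777)
  = −0.75 × (-0.251315) = 0.188486 substitutions/site.

0.19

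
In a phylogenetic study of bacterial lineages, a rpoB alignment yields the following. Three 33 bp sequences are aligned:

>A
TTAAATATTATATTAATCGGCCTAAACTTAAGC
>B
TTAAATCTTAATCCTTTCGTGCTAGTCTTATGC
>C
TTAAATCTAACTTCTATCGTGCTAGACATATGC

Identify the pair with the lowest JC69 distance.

A–B: 12/33 differ, p = 0.364, d = 0.497.
A–C: 11/33 differ, p = 0.333, d = 0.441.
B–C: 6/33 differ, p = 0.182, d = 0.208.
The smallest distance is between B and C.

B and C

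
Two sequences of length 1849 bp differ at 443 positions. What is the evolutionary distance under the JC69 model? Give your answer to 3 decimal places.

0.289

p = 443/1849 ≈ 0.239589.
d = −(3/4) ln(1 − 4p/3) = −0.75 ln(1 − 0.319452) = −0.75 ln(0.680548)
  = −0.75 × (-0.384857) = 0.288643 substitutions/site.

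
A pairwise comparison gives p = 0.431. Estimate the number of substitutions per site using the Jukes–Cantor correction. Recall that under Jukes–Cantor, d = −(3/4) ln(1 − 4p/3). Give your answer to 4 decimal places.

d = −(3/4) ln(1 − 4p/3) = −0.75 ln(1 − 0.574667) = −0.75 ln(0.425333)
  = −0.75 × (-0.854883) = 0.641162 substitutions/site.

0.6412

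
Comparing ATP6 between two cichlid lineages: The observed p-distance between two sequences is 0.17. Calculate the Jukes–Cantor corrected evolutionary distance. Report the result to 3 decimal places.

0.193

d = −(3/4) ln(1 − 4p/3) = −0.75 ln(1 − 0.226667) = −0.75 ln(0.773333)
  = −0.75 × (-0.257046) = 0.192785 substitutions/site.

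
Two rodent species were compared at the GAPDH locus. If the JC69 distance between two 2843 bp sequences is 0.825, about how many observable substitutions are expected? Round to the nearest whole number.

Invert JC69: p = (3/4)(1 − e^(−4d/3)) = 0.75 × (1 − e^(-1.1)) = 0.75 × (1 − 0.332871) = 0.500347.
Expected differing sites = pL ≈ 0.500347 × 2843 = 1422.486521 ≈ 1422.

1422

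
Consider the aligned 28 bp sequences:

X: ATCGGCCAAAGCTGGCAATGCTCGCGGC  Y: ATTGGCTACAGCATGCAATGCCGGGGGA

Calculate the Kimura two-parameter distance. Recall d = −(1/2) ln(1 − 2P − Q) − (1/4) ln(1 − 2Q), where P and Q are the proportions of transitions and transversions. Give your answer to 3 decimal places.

0.420

Of 28 sites, 3 differences are transitions and 6 are transversions, so P = 3/28 ≈ 0.107143 and Q = 6/28 ≈ 0.214286.
Under the Kimura two-parameter model, d = −½ ln(1 − 2P − Q) − ¼ ln(1 − 2Q).
1 − 2P − Q = 0.571428, giving −½ ln(0.571428) = 0.279808.
1 − 2Q = 0.571428, giving −¼ ln(0.571428) = 0.139904.
d = 0.279808 + 0.139904 = 0.419712.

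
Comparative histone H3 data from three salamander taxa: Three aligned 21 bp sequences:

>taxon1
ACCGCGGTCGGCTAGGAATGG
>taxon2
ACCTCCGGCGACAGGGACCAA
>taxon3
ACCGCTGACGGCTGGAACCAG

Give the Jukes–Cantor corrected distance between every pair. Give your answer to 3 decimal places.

d(taxon1,taxon2) = 0.756, d(taxon1,taxon3) = 0.441, d(taxon2,taxon3) = 0.441

taxon1–taxon2: 10/21 sites differ → p ≈ 0.47619, d = −0.75 ln(1 − 0.63492) = 0.755729 ≈ 0.756.
taxon1–taxon3: 7/21 sites differ → p ≈ 0.333333, d = −0.75 ln(1 − 0.444444) = 0.440839 ≈ 0.441.
taxon2–taxon3: 7/21 sites differ → p ≈ 0.333333, d = −0.75 ln(1 − 0.444444) = 0.440839 ≈ 0.441.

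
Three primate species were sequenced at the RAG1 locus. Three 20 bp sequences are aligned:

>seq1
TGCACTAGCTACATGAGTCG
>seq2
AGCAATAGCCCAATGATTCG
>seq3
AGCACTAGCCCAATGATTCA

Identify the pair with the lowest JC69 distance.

seq2 and seq3

seq1–seq2: 6/20 differ, p = 0.300, d = 0.383.
seq1–seq3: 6/20 differ, p = 0.300, d = 0.383.
seq2–seq3: 2/20 differ, p = 0.100, d = 0.107.
The smallest distance is between seq2 and seq3.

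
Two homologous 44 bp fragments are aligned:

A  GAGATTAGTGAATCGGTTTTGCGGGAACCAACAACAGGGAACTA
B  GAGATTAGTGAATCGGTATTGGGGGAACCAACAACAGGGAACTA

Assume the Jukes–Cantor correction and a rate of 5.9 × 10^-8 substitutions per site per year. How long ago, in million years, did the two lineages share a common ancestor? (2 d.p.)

The sequences differ at 2 of 44 sites (18, 22), so p = 2/44 ≈ 0.045455.
d = −(3/4) ln(1 − 4p/3) = −0.75 ln(1 − 0.060607) = −0.75 ln(0.939393)
  = −0.75 × (-0.062521) = 0.046891 substitutions/site.
Under a molecular clock d = 2μt, so t = d/(2μ) = 0.046891 / (2 × 5.9 × 10^-8) = 0.40 million years.

0.40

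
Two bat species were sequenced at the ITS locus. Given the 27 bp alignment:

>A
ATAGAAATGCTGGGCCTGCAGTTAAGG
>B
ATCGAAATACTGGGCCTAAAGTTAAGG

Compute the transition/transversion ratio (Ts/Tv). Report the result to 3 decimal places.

Transitions are A↔G and C↔T; transversions are all other mismatches.
Transitions: 2. Transversions: 2.
R = 2/2 = 1.000.

1.000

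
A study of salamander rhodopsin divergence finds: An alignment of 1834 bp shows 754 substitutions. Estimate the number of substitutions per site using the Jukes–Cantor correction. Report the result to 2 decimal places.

p = 754/1834 ≈ 0.411123.
d = −(3/4) ln(1 − 4p/3) = −0.75 ln(1 − 0.548164) = −0.75 ln(0.451836)
  = −0.75 × (-0.794436) = 0.595827 substitutions/site.

0.60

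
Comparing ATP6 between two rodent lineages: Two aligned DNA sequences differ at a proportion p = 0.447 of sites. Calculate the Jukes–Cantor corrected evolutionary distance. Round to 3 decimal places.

d = −(3/4) ln(1 − 4p/3) = −0.75 ln(1 − 0.596) = −0.75 ln(0.404)
  = −0.75 × (-0.906340) = 0.679755 substitutions/site.

0.680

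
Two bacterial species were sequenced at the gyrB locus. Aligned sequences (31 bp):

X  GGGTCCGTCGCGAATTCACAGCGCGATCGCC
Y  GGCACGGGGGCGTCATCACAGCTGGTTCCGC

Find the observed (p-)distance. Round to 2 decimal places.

0.42

The sequences differ at 13 of 31 positions.
p = 13/31 = 0.419354… ≈ 0.42 (to 2 d.p.).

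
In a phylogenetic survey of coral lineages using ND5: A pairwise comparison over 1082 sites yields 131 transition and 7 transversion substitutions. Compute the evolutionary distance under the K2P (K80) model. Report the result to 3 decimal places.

P = 131/1082 ≈ 0.121072 and Q = 7/1082 ≈ 0.00647.
Under the Kimura two-parameter model, d = −½ ln(1 − 2P − Q) − ¼ ln(1 − 2Q).
1 − 2P − Q = 0.751386, giving −½ ln(0.751386) = 0.142918.
1 − 2Q = 0.98706, giving −¼ ln(0.98706) = 0.003256.
d = 0.142918 + 0.003256 = 0.146174.

0.146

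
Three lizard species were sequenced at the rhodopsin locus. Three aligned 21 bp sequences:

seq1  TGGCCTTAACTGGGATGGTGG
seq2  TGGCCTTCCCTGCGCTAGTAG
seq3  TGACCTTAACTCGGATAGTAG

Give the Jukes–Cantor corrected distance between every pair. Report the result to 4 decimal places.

d(seq1,seq2) = 0.3597, d(seq1,seq3) = 0.2197, d(seq2,seq3) = 0.3597

seq1–seq2: 6/21 sites differ → p ≈ 0.285714, d = −0.75 ln(1 − 0.380952) = 0.359679 ≈ 0.3597.
seq1–seq3: 4/21 sites differ → p ≈ 0.190476, d = −0.75 ln(1 − 0.253968) = 0.219740 ≈ 0.2197.
seq2–seq3: 6/21 sites differ → p ≈ 0.285714, d = −0.75 ln(1 − 0.380952) = 0.359679 ≈ 0.3597.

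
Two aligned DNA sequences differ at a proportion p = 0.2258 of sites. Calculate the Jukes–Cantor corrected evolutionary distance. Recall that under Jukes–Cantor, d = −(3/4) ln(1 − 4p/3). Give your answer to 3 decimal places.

d = −(3/4) ln(1 − 4p/3) = −0.75 ln(1 − 0.301067) = −0.75 ln(0.698933)
  = −0.75 × (-0.358200) = 0.268650 substitutions/site.

0.269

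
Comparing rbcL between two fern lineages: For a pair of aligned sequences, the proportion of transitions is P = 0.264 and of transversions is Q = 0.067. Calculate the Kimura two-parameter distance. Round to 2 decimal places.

0.49

Under the Kimura two-parameter model, d = −½ ln(1 − 2P − Q) − ¼ ln(1 − 2Q).
1 − 2P − Q = 0.405, giving −½ ln(0.405) = 0.451934.
1 − 2Q = 0.866, giving −¼ ln(0.866) = 0.035968.
d = 0.451934 + 0.035968 = 0.487902.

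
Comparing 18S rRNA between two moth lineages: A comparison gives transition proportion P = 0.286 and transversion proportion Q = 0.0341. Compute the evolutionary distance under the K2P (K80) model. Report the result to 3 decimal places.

Under the Kimura two-parameter model, d = −½ ln(1 − 2P − Q) − ¼ ln(1 − 2Q).
1 − 2P − Q = 0.3939, giving −½ ln(0.3939) = 0.465829.
1 − 2Q = 0.9318, giving −¼ ln(0.9318) = 0.017659.
d = 0.465829 + 0.017659 = 0.483488.

0.483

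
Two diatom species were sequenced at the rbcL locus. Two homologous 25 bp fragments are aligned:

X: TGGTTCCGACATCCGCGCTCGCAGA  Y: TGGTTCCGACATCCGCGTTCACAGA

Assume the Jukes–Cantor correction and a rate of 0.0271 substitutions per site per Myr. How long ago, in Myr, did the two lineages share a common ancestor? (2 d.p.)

1.56

The sequences differ at 2 of 25 sites (18, 21), so p = 2/25 = 0.08.
d = −(3/4) ln(1 − 4p/3) = −0.75 ln(1 − 0.106667) = −0.75 ln(0.893333)
  = −0.75 × (-0.112796) = 0.084597 substitutions/site.
Under a molecular clock d = 2μt, so t = d/(2μ) = 0.084597 / (2 × 0.0271) = 1.56 Myr.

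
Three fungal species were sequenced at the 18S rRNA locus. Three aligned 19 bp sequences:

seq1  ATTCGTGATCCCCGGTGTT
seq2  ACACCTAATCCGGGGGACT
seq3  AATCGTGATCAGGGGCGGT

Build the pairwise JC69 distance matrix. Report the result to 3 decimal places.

seq1–seq2: 9/19 sites differ → p ≈ 0.473684, d = −0.75 ln(1 − 0.631579) = 0.748897 ≈ 0.749.
seq1–seq3: 6/19 sites differ → p ≈ 0.315789, d = −0.75 ln(1 − 0.421052) = 0.409907 ≈ 0.410.
seq2–seq3: 8/19 sites differ → p ≈ 0.421053, d = −0.75 ln(1 − 0.561404) = 0.618132 ≈ 0.618.

d(seq1,seq2) = 0.749, d(seq1,seq3) = 0.410, d(seq2,seq3) = 0.618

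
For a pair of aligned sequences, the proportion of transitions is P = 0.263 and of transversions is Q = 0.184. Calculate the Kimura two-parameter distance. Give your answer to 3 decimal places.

0.734

Under the Kimura two-parameter model, d = −½ ln(1 − 2P − Q) − ¼ ln(1 − 2Q).
1 − 2P − Q = 0.29, giving −½ ln(0.29) = 0.618937.
1 − 2Q = 0.632, giving −¼ ln(0.632) = 0.114716.
d = 0.618937 + 0.114716 = 0.733653.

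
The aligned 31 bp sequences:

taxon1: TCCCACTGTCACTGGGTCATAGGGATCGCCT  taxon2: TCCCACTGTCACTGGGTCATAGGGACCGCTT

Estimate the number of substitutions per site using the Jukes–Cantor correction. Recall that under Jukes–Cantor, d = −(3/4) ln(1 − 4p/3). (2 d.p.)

0.07

The sequences differ at 2 of 31 sites (26, 30), so p = 2/31 ≈ 0.064516.
d = −(3/4) ln(1 − 4p/3) = −0.75 ln(1 − 0.086021) = −0.75 ln(0.913979)
  = −0.75 × (-0.089948) = 0.067461 substitutions/site.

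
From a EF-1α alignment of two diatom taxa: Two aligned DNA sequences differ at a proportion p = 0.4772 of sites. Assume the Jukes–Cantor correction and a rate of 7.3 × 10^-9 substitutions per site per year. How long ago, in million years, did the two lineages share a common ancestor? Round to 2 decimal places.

51.95

d = −(3/4) ln(1 − 4p/3) = −0.75 ln(1 − 0.636267) = −0.75 ln(0.363733)
  = −0.75 × (-1.011335) = 0.758501 substitutions/site.
Under a molecular clock d = 2μt, so t = d/(2μ) = 0.758501 / (2 × 7.3 × 10^-9) = 51.95 million years.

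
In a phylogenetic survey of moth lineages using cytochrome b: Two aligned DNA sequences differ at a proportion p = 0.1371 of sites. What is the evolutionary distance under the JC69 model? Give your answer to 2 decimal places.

0.15

d = −(3/4) ln(1 − 4p/3) = −0.75 ln(1 − 0.1828) = −0.75 ln(0.8172)
  = −0.75 × (-0.201871) = 0.151403 substitutions/site.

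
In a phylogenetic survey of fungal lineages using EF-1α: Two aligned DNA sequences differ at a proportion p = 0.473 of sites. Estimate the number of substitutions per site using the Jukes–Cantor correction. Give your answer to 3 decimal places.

d = −(3/4) ln(1 − 4p/3) = −0.75 ln(1 − 0.630667) = −0.75 ln(0.369333)
  = −0.75 × (-0.996057) = 0.747043 substitutions/site.

0.747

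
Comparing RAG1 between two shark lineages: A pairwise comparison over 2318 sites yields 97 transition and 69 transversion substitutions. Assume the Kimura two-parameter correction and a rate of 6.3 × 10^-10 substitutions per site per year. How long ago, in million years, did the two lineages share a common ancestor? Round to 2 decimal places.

59.97

P = 97/2318 ≈ 0.041846 and Q = 69/2318 ≈ 0.029767.
Under the Kimura two-parameter model, d = −½ ln(1 − 2P − Q) − ¼ ln(1 − 2Q).
1 − 2P − Q = 0.886541, giving −½ ln(0.886541) = 0.060214.
1 − 2Q = 0.940466, giving −¼ ln(0.940466) = 0.015345.
d = 0.060214 + 0.015345 = 0.075559.
Under a molecular clock d = 2μt, so t = d/(2μ) = 0.075559 / (2 × 6.3 × 10^-10) = 59.97 million years.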